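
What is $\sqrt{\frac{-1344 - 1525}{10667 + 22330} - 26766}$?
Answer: $\frac{i \sqrt{29142969241287}}{32997} \approx 163.6 i$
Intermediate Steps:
$\sqrt{\frac{-1344 - 1525}{10667 + 22330} - 26766} = \sqrt{- \frac{2869}{32997} - 26766} = \sqrt{- \frac{883200571}{32997}} = \frac{i \sqrt{29142969241287}}{32997}$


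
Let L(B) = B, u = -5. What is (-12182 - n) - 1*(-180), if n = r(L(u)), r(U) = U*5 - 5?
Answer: -11972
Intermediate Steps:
r(U) = -5 + 5*U (r(U) = 5*U - 5 = -5 + 5*U)
n = -30 (n = -5 + 5*(-5) = -5 - 25 = -30)
(-12182 - n) - 1*(-180) = (-12182 - 1*(-30)) - 1*(-180) = (-12182 + 30) + 180 = -12152 + 180 = -11972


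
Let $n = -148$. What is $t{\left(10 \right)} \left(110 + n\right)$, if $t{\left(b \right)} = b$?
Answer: $-380$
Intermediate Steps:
$t{\left(10 \right)} \left(110 + n\right) = 10 \left(110 - 148\right) = 10 \left(-38\right) = -380$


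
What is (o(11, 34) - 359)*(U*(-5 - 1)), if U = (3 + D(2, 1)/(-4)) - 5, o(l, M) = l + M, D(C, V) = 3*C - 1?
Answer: -6123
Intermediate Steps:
D(C, V) = -1 + 3*C
o(l, M) = M + l
U = -13/4 (U = (3 + (-1 + 3*2)/(-4)) - 5 = (3 + (-1 + 6)*(-1/4)) - 5 = (3 + 5*(-1/4)) - 5 = (3 - 5/4) - 5 = 7/4 - 5 = -13/4 ≈ -3.2500)
(o(11, 34) - 359)*(U*(-5 - 1)) = ((34 + 11) - 359)*(-13*(-5 - 1)/4) = (45 - 359)*(-13/4*(-6)) = -314*39/2 = -6123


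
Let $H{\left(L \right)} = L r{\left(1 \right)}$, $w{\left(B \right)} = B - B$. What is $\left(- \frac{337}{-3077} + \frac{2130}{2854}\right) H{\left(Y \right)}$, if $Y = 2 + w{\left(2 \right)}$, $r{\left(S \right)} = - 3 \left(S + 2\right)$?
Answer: $- \frac{67642272}{4390879} \approx -15.405$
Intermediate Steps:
$w{\left(B \right)} = 0$
$r{\left(S \right)} = -6 - 3 S$ ($r{\left(S \right)} = - 3 \left(2 + S\right) = -6 - 3 S$)
$Y = 2$ ($Y = 2 + 0 = 2$)
$H{\left(L \right)} = - 9 L$ ($H{\left(L \right)} = L \left(-6 - 3\right) = L \left(-9\right) = - 9 L$)
$\left(- \frac{337}{-3077} + \frac{2130}{2854}\right) H{\left(Y \right)} = \left(- \frac{337}{-3077} + \frac{2130}{2854}\right) \left(\left(-9\right) 2\right) = \left(\left(-337\right) \left(- \frac{1}{3077}\right) + 2130 \cdot \frac{1}{2854}\right) \left(-18\right) = \left(\frac{337}{3077} + \frac{1065}{1427}\right) \left(-18\right) = \frac{3757904}{4390879} \left(-18\right) = - \frac{67642272}{4390879}$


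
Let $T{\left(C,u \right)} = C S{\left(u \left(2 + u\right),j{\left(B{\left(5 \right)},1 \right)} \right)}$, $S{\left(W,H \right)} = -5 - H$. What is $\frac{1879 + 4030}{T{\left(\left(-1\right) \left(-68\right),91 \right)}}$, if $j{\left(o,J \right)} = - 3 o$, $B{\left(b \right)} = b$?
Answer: $\frac{5909}{680} \approx 8.6897$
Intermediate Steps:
$T{\left(C,u \right)} = 10 C$ ($T{\left(C,u \right)} = C \left(-5 - \left(-3\right) 5\right) = C \left(-5 - -15\right) = C \left(-5 + 15\right) = C 10 = 10 C$)
$\frac{1879 + 4030}{T{\left(\left(-1\right) \left(-68\right),91 \right)}} = \frac{1879 + 4030}{10 \left(\left(-1\right) \left(-68\right)\right)} = \frac{5909}{10 \cdot 68} = \frac{5909}{680}$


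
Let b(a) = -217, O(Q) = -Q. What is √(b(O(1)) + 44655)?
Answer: √44438 ≈ 210.80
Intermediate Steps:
√(b(O(1)) + 44655) = √(-217 + 44655) = √44438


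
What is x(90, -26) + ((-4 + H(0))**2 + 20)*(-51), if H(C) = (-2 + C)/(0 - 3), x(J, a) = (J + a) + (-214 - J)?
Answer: -5480/3 ≈ -1826.7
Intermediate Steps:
x(J, a) = -214 + a
H(C) = 2/3 - C/3 (H(C) = (-2 + C)/(-3) = (-2 + C)*(-1/3) = 2/3 - C/3)
x(90, -26) + ((-4 + H(0))**2 + 20)*(-51) = (-214 - 26) + ((-4 + (2/3 - 1/3*0))**2 + 20)*(-51) = -240 + ((-4 + (2/3 + 0))**2 + 20)*(-51) = -240 + ((-4 + 2/3)**2 + 20)*(-51) = -240 + ((-10/3)**2 + 20)*(-51) = -240 + (100/9 + 20)*(-51) = -240 + (280/9)*(-51) = -240 - 4760/3 = -5480/3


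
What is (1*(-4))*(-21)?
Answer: 84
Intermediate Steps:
(1*(-4))*(-21) = -4*(-21) = 84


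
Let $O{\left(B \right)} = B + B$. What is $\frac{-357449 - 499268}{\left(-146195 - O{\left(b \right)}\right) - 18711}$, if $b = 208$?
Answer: $\frac{856717}{165322} \approx 5.1821$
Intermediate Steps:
$O{\left(B \right)} = 2 B$
$\frac{-357449 - 499268}{\left(-146195 - O{\left(b \right)}\right) - 18711} = \frac{-357449 - 499268}{\left(-146195 - 2 \cdot 208\right) - 18711} = - \frac{856717}{\left(-146195 - 416\right) - 18711} = - \frac{856717}{-146611 - 18711} = - \frac{856717}{-165322} = \left(-856717\right) \left(- \frac{1}{165322}\right) = \frac{856717}{165322}$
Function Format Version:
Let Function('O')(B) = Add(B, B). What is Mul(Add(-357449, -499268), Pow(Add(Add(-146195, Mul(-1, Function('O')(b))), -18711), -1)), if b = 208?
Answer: Rational(856717, 165322) ≈ 5.1821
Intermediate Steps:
Function('O')(B) = Mul(2, B)
Mul(Add(-357449, -499268), Pow(Add(Add(-146195, Mul(-1, Function('O')(b))), -18711), -1)) = Mul(Add(-357449, -499268), Pow(Add(Add(-146195, Mul(-1, Mul(2, 208))), -18711), -1)) = Mul(-856717, Pow(Add(Add(-146195, Mul(-1, 416)), -18711), -1)) = Mul(-856717, Pow(Add(Add(-146195, -416), -18711), -1)) = Mul(-856717, Pow(Add(-146611, -18711), -1)) = Mul(-856717, Pow(-165322, -1)) = Mul(-856717, Rational(-1, 165322)) = Rational(856717, 165322)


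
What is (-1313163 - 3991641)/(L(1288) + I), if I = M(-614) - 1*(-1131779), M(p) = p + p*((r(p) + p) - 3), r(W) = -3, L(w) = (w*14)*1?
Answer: -1768268/509959 ≈ -3.4675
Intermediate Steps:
L(w) = 14*w (L(w) = (14*w)*1 = 14*w)
M(p) = p + p*(-6 + p) (M(p) = p + p*((-3 + p) - 3) = p + p*(-6 + p))
I = 1511845 (I = -614*(-5 - 614) - 1*(-1131779) = -614*(-619) + 1131779 = 380066 + 1131779 = 1511845)
(-1313163 - 3991641)/(L(1288) + I) = (-1313163 - 3991641)/(14*1288 + 1511845) = -5304804/(18032 + 1511845) = -5304804/1529877 = -5304804*1/1529877 = -1768268/509959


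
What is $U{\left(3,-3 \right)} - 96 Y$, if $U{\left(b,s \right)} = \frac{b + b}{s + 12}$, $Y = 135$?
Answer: $- \frac{38878}{3} \approx -12959.0$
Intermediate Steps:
$U{\left(b,s \right)} = \frac{2 b}{12 + s}$
$U{\left(3,-3 \right)} - 96 Y = 2 \cdot 3 \frac{1}{12 - 3} - 12960 = 2 \cdot 3 \cdot \frac{1}{9} - 12960 = \frac{2}{3} - 12960 = - \frac{38878}{3}$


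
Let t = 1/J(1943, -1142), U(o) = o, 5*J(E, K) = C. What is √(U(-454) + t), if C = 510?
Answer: I*√4723314/102 ≈ 21.307*I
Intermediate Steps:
J(E, K) = 102 (J(E, K) = (⅕)*510 = 102)
t = 1/102 ≈ 0.0098039
√(U(-454) + t) = √(-454 + 1/102) = √(-46307/102) = I*√4723314/102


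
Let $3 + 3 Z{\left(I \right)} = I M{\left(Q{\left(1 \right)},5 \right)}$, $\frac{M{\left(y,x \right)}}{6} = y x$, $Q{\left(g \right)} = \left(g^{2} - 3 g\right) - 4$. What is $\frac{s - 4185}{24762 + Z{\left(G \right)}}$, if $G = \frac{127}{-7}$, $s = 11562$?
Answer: $\frac{51639}{180947} \approx 0.28538$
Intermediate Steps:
$Q{\left(g \right)} = -4 + g^{2} - 3 g$
$M{\left(y,x \right)} = 6 x y$ ($M{\left(y,x \right)} = 6 y x = 6 x y$)
$G = - \frac{127}{7}$ ($G = 127 \left(- \frac{1}{7}\right) = - \frac{127}{7} \approx -18.143$)
$Z{\left(I \right)} = -1 - 60 I$ ($Z{\left(I \right)} = -1 + \frac{I 6 \cdot 5 \left(-4 + 1^{2} - 3\right)}{3} = -1 + \frac{I 6 \cdot 5 \left(-4 + 1 - 3\right)}{3} = -1 + \frac{I 6 \cdot 5 \left(-6\right)}{3} = -1 + \frac{I \left(-180\right)}{3} = -1 + \frac{\left(-180\right) I}{3} = -1 - 60 I$)
$\frac{s - 4185}{24762 + Z{\left(G \right)}} = \frac{11562 - 4185}{24762 - - \frac{7613}{7}} = \frac{7377}{24762 + \left(-1 + \frac{7620}{7}\right)} = \frac{7377}{24762 + \frac{7613}{7}} = \frac{7377}{\frac{180947}{7}} = 7377 \cdot \frac{7}{180947} = \frac{51639}{180947}$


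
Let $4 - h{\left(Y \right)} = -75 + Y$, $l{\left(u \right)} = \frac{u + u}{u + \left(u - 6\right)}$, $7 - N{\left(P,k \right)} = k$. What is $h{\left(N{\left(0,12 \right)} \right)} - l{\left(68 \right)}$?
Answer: $\frac{5392}{65} \approx 82.954$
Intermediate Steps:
$N{\left(P,k \right)} = 7 - k$
$l{\left(u \right)} = \frac{2 u}{-6 + 2 u}$ ($l{\left(u \right)} = \frac{2 u}{u + \left(u - 6\right)} = \frac{2 u}{u + \left(-6 + u\right)} = \frac{2 u}{-6 + 2 u}$)
$h{\left(Y \right)} = 79 - Y$ ($h{\left(Y \right)} = 4 - \left(-75 + Y\right) = 79 - Y$)
$h{\left(N{\left(0,12 \right)} \right)} - l{\left(68 \right)} = \left(79 - \left(7 - 12\right)\right) - \frac{68}{-3 + 68} = \left(79 - \left(7 - 12\right)\right) - \frac{68}{65} = \left(79 - -5\right) - 68 \cdot \frac{1}{65} = \left(79 + 5\right) - \frac{68}{65} = 84 - \frac{68}{65} = \frac{5392}{65}$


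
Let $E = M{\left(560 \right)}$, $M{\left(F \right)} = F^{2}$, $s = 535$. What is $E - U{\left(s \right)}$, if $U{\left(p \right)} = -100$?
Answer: $313700$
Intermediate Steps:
$E = 313600$ ($E = 560^{2} = 313600$)
$E - U{\left(s \right)} = 313600 - -100 = 313600 + 100 = 313700$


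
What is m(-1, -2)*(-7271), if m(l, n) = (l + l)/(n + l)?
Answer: -14542/3 ≈ -4847.3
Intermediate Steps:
m(l, n) = 2*l/(l + n) (m(l, n) = (2*l)/(l + n) = 2*l/(l + n))
m(-1, -2)*(-7271) = (2*(-1)/(-1 - 2))*(-7271) = (2*(-1)/(-3))*(-7271) = (2*(-1)*(-⅓))*(-7271) = (⅔)*(-7271) = -14542/3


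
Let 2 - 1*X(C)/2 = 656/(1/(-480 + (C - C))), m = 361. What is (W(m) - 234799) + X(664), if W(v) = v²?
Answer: 525286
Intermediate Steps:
X(C) = 629764 (X(C) = 4 - 1312/(1/(-480 + (C - C))) = 4 - 1312/(1/(-480 + 0)) = 4 - 1312/(1/(-480)) = 4 - 1312/(-1/480) = 4 - 1312*(-480) = 4 - 2*(-314880) = 4 + 629760 = 629764)
(W(m) - 234799) + X(664) = (361² - 234799) + 629764 = (130321 - 234799) + 629764 = -104478 + 629764 = 525286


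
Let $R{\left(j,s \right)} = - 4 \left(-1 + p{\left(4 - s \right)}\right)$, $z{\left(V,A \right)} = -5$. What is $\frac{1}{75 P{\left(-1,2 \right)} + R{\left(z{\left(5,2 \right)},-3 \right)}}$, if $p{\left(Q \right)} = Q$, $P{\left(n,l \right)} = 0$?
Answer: $- \frac{1}{24} \approx -0.041667$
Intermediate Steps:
$R{\left(j,s \right)} = -12 + 4 s$ ($R{\left(j,s \right)} = - 4 \left(-1 - \left(-4 + s\right)\right) = - 4 \left(3 - s\right) = -12 + 4 s$)
$\frac{1}{75 P{\left(-1,2 \right)} + R{\left(z{\left(5,2 \right)},-3 \right)}} = \frac{1}{75 \cdot 0 + \left(-12 + 4 \left(-3\right)\right)} = \frac{1}{0 - 24} = \frac{1}{-24} = - \frac{1}{24}$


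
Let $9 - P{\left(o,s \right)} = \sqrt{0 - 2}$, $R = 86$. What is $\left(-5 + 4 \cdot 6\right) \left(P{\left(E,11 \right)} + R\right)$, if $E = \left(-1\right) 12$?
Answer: $1805 - 19 i \sqrt{2} \approx 1805.0 - 26.87 i$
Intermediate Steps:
$E = -12$
$P{\left(o,s \right)} = 9 - i \sqrt{2}$ ($P{\left(o,s \right)} = 9 - \sqrt{0 - 2} = 9 - \sqrt{-2} = 9 - i \sqrt{2}$)
$\left(-5 + 4 \cdot 6\right) \left(P{\left(E,11 \right)} + R\right) = \left(-5 + 4 \cdot 6\right) \left(\left(9 - i \sqrt{2}\right) + 86\right) = \left(-5 + 24\right) \left(95 - i \sqrt{2}\right) = 19 \left(95 - i \sqrt{2}\right) = 1805 - 19 i \sqrt{2}$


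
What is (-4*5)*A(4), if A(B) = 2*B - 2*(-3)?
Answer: -280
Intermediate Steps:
A(B) = 6 + 2*B (A(B) = 2*B + 6 = 6 + 2*B)
(-4*5)*A(4) = (-4*5)*(6 + 2*4) = -20*(6 + 8) = -20*14 = -280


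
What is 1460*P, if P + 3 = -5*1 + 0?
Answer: -11680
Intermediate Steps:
P = -8 (P = -3 + (-5*1 + 0) = -3 + (-5 + 0) = -3 - 5 = -8)
1460*P = 1460*(-8) = -11680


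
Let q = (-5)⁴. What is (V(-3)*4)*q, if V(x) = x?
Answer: -7500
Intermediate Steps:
q = 625
(V(-3)*4)*q = -3*4*625 = -12*625 = -7500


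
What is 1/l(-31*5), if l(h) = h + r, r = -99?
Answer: -1/254 ≈ -0.0039370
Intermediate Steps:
l(h) = -99 + h (l(h) = h - 99 = -99 + h)
1/l(-31*5) = 1/(-99 - 31*5) = 1/(-99 - 155) = 1/(-254) = -1/254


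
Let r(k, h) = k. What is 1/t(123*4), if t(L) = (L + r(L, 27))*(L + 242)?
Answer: 1/722256 ≈ 1.3846e-6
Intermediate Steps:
t(L) = 2*L*(242 + L) (t(L) = (L + L)*(L + 242) = (2*L)*(242 + L) = 2*L*(242 + L))
1/t(123*4) = 1/(2*(123*4)*(242 + 123*4)) = 1/(2*492*(242 + 492)) = 1/(2*492*734) = 1/722256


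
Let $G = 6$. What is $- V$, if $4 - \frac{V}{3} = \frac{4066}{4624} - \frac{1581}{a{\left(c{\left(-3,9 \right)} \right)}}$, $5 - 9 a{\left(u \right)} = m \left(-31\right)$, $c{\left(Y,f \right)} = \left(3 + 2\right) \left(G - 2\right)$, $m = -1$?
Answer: $\frac{49064787}{30056} \approx 1632.4$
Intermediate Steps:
$c{\left(Y,f \right)} = 20$ ($c{\left(Y,f \right)} = \left(3 + 2\right) \left(6 - 2\right) = 5 \cdot 4 = 20$)
$a{\left(u \right)} = - \frac{26}{9}$ ($a{\left(u \right)} = \frac{5}{9} - \frac{\left(-1\right) \left(-31\right)}{9} = \frac{5}{9} - \frac{31}{9} = - \frac{26}{9}$)
$V = - \frac{49064787}{30056}$ ($V = 12 - 3 \left(\frac{4066}{4624} - \frac{1581}{- \frac{26}{9}}\right) = 12 - 3 \left(4066 \cdot \frac{1}{4624} - - \frac{14229}{26}\right) = 12 - 3 \left(\frac{2033}{2312} + \frac{14229}{26}\right) = 12 - \frac{49425459}{30056} = - \frac{49064787}{30056} \approx -1632.4$)
$- V = \left(-1\right) \left(- \frac{49064787}{30056}\right) = \frac{49064787}{30056}$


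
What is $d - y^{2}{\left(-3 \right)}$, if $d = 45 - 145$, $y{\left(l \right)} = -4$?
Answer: $-116$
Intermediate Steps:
$d = -100$ ($d = 45 - 145 = -100$)
$d - y^{2}{\left(-3 \right)} = -100 - \left(-4\right)^{2} = -100 - 16 = -116$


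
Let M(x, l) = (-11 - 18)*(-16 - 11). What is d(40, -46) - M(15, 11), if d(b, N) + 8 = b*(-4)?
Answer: -951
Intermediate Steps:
d(b, N) = -8 - 4*b (d(b, N) = -8 + b*(-4) = -8 - 4*b)
M(x, l) = 783 (M(x, l) = -29*(-27) = 783)
d(40, -46) - M(15, 11) = (-8 - 4*40) - 1*783 = (-8 - 160) - 783 = -168 - 783 = -951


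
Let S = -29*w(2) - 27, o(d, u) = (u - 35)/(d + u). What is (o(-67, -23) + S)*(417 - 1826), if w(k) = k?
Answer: 5348564/45 ≈ 1.1886e+5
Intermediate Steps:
o(d, u) = (-35 + u)/(d + u)
S = -85 (S = -29*2 - 27 = -58 - 27 = -85)
(o(-67, -23) + S)*(417 - 1826) = ((-35 - 23)/(-67 - 23) - 85)*(417 - 1826) = (-58/(-90) - 85)*(-1409) = (-1/90*(-58) - 85)*(-1409) = (29/45 - 85)*(-1409) = -3796/45*(-1409) = 5348564/45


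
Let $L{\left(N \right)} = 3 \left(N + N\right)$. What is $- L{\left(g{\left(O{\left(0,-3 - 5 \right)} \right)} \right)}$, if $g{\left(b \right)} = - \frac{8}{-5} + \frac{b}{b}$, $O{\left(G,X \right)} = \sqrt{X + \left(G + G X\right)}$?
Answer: $- \frac{78}{5} \approx -15.6$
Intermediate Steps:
$O{\left(G,X \right)} = \sqrt{G + X + G X}$
$g{\left(b \right)} = \frac{13}{5}$ ($g{\left(b \right)} = \left(-8\right) \left(- \frac{1}{5}\right) + 1 = \frac{8}{5} + 1 = \frac{13}{5}$)
$L{\left(N \right)} = 6 N$ ($L{\left(N \right)} = 3 \cdot 2 N = 6 N$)
$- L{\left(g{\left(O{\left(0,-3 - 5 \right)} \right)} \right)} = - \frac{6 \cdot 13}{5} = \left(-1\right) \frac{78}{5} = - \frac{78}{5}$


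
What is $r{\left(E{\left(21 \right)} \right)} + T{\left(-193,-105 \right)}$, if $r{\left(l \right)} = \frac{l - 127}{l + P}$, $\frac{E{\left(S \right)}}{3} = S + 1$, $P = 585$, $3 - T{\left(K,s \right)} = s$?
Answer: $\frac{70247}{651} \approx 107.91$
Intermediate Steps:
$T{\left(K,s \right)} = 3 - s$
$E{\left(S \right)} = 3 + 3 S$ ($E{\left(S \right)} = 3 \left(S + 1\right) = 3 \left(1 + S\right) = 3 + 3 S$)
$r{\left(l \right)} = \frac{-127 + l}{585 + l}$ ($r{\left(l \right)} = \frac{l - 127}{l + 585} = \frac{-127 + l}{585 + l}$)
$r{\left(E{\left(21 \right)} \right)} + T{\left(-193,-105 \right)} = \frac{-127 + \left(3 + 3 \cdot 21\right)}{585 + \left(3 + 3 \cdot 21\right)} + \left(3 - -105\right) = \frac{-127 + \left(3 + 63\right)}{585 + \left(3 + 63\right)} + \left(3 + 105\right) = \frac{-127 + 66}{585 + 66} + 108 = \frac{1}{651} \left(-61\right) + 108 = - \frac{61}{651} + 108 = \frac{70247}{651}$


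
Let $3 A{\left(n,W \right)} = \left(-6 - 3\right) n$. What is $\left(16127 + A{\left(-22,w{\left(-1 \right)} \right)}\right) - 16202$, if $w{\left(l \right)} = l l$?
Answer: $-9$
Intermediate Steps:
$w{\left(l \right)} = l^{2}$
$A{\left(n,W \right)} = - 3 n$ ($A{\left(n,W \right)} = \frac{\left(-6 - 3\right) n}{3} = \frac{\left(-9\right) n}{3} = - 3 n$)
$\left(16127 + A{\left(-22,w{\left(-1 \right)} \right)}\right) - 16202 = \left(16127 - -66\right) - 16202 = \left(16127 + 66\right) - 16202 = 16193 - 16202 = -9$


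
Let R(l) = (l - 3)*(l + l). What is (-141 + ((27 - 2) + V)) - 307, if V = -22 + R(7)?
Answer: -389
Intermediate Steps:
R(l) = 2*l*(-3 + l) (R(l) = (-3 + l)*(2*l) = 2*l*(-3 + l))
V = 34 (V = -22 + 2*7*(-3 + 7) = -22 + 2*7*4 = -22 + 56 = 34)
(-141 + ((27 - 2) + V)) - 307 = (-141 + ((27 - 2) + 34)) - 307 = (-141 + (25 + 34)) - 307 = (-141 + 59) - 307 = -82 - 307 = -389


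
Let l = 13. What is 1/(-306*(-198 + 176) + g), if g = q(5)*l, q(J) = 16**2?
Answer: 1/10060 ≈ 9.9404e-5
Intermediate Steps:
q(J) = 256
g = 3328 (g = 256*13 = 3328)
1/(-306*(-198 + 176) + g) = 1/(-306*(-198 + 176) + 3328) = 1/(-306*(-22) + 3328) = 1/(6732 + 3328) = 1/10060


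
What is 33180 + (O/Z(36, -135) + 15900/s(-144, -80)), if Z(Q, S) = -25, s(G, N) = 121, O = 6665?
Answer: 19992107/605 ≈ 33045.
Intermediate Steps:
33180 + (O/Z(36, -135) + 15900/s(-144, -80)) = 33180 + (6665/(-25) + 15900/121) = 33180 + (6665*(-1/25) + 15900*(1/121)) = 33180 + (-1333/5 + 15900/121) = 33180 - 81793/605 = 19992107/605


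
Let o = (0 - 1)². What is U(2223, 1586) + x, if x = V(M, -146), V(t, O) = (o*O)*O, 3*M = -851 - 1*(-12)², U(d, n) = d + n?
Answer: 25125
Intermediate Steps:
o = 1 (o = (-1)² = 1)
M = -995/3 (M = (-851 - 1*(-12)²)/3 = (-851 - 1*144)/3 = (-851 - 144)/3 = (⅓)*(-995) = -995/3 ≈ -331.67)
V(t, O) = O² (V(t, O) = (1*O)*O = O*O = O²)
x = 21316 (x = (-146)² = 21316)
U(2223, 1586) + x = (2223 + 1586) + 21316 = 3809 + 21316 = 25125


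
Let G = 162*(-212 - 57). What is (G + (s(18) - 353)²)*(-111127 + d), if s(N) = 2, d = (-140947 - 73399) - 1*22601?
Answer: -27714696102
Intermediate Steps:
d = -236947 (d = -214346 - 22601 = -236947)
G = -43578 (G = 162*(-269) = -43578)
(G + (s(18) - 353)²)*(-111127 + d) = (-43578 + (2 - 353)²)*(-111127 - 236947) = (-43578 + (-351)²)*(-348074) = (-43578 + 123201)*(-348074) = 79623*(-348074) = -27714696102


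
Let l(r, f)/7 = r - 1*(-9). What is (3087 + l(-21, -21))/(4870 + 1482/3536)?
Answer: 408408/662377 ≈ 0.61658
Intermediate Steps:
l(r, f) = 63 + 7*r (l(r, f) = 7*(r - 1*(-9)) = 7*(r + 9) = 7*(9 + r) = 63 + 7*r)
(3087 + l(-21, -21))/(4870 + 1482/3536) = (3087 + (63 + 7*(-21)))/(4870 + 1482/3536) = (3087 + (63 - 147))/(4870 + 1482*(1/3536)) = (3087 - 84)/(4870 + 57/136) = 3003/(662377/136) = 3003*(136/662377) = 408408/662377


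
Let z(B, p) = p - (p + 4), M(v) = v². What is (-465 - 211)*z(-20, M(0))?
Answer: 2704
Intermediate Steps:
z(B, p) = -4 (z(B, p) = p - (4 + p) = p + (-4 - p) = -4)
(-465 - 211)*z(-20, M(0)) = (-465 - 211)*(-4) = -676*(-4) = 2704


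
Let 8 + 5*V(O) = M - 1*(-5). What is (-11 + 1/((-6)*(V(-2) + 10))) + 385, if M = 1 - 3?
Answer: 20195/54 ≈ 373.98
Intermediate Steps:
M = -2
V(O) = -1 (V(O) = -8/5 + (-2 - 1*(-5))/5 = -8/5 + (-2 + 5)/5 = -8/5 + (⅕)*3 = -8/5 + ⅗ = -1)
(-11 + 1/((-6)*(V(-2) + 10))) + 385 = (-11 + 1/((-6)*(-1 + 10))) + 385 = (-11 - ⅙/9) + 385 = (-11 - ⅙*⅑) + 385 = (-11 - 1/54) + 385 = -595/54 + 385 = 20195/54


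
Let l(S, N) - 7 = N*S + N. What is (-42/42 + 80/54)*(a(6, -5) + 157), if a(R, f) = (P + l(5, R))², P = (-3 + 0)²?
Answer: 37193/27 ≈ 1377.5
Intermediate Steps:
l(S, N) = 7 + N + N*S (l(S, N) = 7 + (N*S + N) = 7 + (N + N*S) = 7 + N + N*S)
P = 9 (P = (-3)² = 9)
a(R, f) = (16 + 6*R)² (a(R, f) = (9 + (7 + R + R*5))² = (9 + (7 + R + 5*R))² = (9 + (7 + 6*R))² = (16 + 6*R)²)
(-42/42 + 80/54)*(a(6, -5) + 157) = (-42/42 + 80/54)*(4*(8 + 3*6)² + 157) = (-42*1/42 + 80*(1/54))*(4*(8 + 18)² + 157) = (-1 + 40/27)*(4*26² + 157) = 13*(4*676 + 157)/27 = 13*(2704 + 157)/27 = (13/27)*2861 = 37193/27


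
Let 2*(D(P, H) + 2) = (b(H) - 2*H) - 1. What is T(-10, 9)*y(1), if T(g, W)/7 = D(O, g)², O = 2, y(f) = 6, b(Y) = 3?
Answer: 3402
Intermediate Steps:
D(P, H) = -1 - H (D(P, H) = -2 + ((3 - 2*H) - 1)/2 = -2 + (2 - 2*H)/2 = -2 + (1 - H) = -1 - H)
T(g, W) = 7*(-1 - g)²
T(-10, 9)*y(1) = (7*(1 - 10)²)*6 = (7*(-9)²)*6 = (7*81)*6 = 567*6 = 3402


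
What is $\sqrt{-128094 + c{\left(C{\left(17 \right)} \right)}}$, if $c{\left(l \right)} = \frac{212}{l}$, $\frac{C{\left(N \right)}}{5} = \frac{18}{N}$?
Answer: $\frac{2 i \sqrt{7203035}}{15} \approx 357.85 i$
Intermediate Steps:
$C{\left(N \right)} = \frac{90}{N}$ ($C{\left(N \right)} = 5 \frac{18}{N} = \frac{90}{N}$)
$\sqrt{-128094 + c{\left(C{\left(17 \right)} \right)}} = \sqrt{-128094 + \frac{212}{90 \cdot \frac{1}{17}}} = \sqrt{-128094 + \frac{212}{\frac{90}{17}}} = \sqrt{-128094 + 212 \cdot \frac{17}{90}} = \sqrt{-128094 + \frac{1802}{45}} = \sqrt{- \frac{5762428}{45}} = \frac{2 i \sqrt{7203035}}{15}$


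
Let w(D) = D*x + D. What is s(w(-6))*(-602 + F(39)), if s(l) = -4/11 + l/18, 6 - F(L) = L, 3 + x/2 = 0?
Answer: -27305/33 ≈ -827.42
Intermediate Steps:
x = -6 (x = -6 + 2*0 = -6 + 0 = -6)
F(L) = 6 - L
w(D) = -5*D (w(D) = D*(-6) + D = -6*D + D = -5*D)
s(l) = -4/11 + l/18 (s(l) = -4*1/11 + l*(1/18) = -4/11 + l/18)
s(w(-6))*(-602 + F(39)) = (-4/11 + (-5*(-6))/18)*(-602 + (6 - 1*39)) = (-4/11 + (1/18)*30)*(-602 + (6 - 39)) = (-4/11 + 5/3)*(-602 - 33) = (43/33)*(-635) = -27305/33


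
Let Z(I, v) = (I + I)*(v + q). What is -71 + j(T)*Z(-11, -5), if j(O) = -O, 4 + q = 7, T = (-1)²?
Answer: -115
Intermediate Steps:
T = 1
q = 3 (q = -4 + 7 = 3)
Z(I, v) = 2*I*(3 + v) (Z(I, v) = (I + I)*(v + 3) = (2*I)*(3 + v) = 2*I*(3 + v))
-71 + j(T)*Z(-11, -5) = -71 + (-1*1)*(2*(-11)*(3 - 5)) = -71 - 2*(-11)*(-2) = -71 - 1*44 = -71 - 44 = -115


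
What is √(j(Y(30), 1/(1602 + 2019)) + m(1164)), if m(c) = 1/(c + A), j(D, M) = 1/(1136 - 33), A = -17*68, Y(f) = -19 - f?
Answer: √2450866/4412 ≈ 0.35483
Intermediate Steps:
A = -1156
j(D, M) = 1/1103
m(c) = 1/(-1156 + c) (m(c) = 1/(c - 1156) = 1/(-1156 + c))
√(j(Y(30), 1/(1602 + 2019)) + m(1164)) = √(1/1103 + 1/(-1156 + 1164)) = √(1/1103 + 1/8) = √(1/1103 + ⅛) = √(1111/8824) = √2450866/4412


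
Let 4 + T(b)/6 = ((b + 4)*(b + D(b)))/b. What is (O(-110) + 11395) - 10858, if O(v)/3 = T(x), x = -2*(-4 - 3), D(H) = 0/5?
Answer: 789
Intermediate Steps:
D(H) = 0 (D(H) = 0*(⅕) = 0)
x = 14 (x = -2*(-7) = 14)
T(b) = 6*b (T(b) = -24 + 6*(((b + 4)*(b + 0))/b) = -24 + 6*(((4 + b)*b)/b) = -24 + 6*((b*(4 + b))/b) = -24 + 6*(4 + b) = -24 + (24 + 6*b) = 6*b)
O(v) = 252 (O(v) = 3*(6*14) = 3*84 = 252)
(O(-110) + 11395) - 10858 = (252 + 11395) - 10858 = 11647 - 10858 = 789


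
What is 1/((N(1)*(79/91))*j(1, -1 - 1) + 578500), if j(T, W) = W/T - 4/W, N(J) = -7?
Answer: 1/578500 ≈ 1.7286e-6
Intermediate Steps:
j(T, W) = -4/W + W/T
1/((N(1)*(79/91))*j(1, -1 - 1) + 578500) = 1/((-553/91)*(-4/(-1 - 1) + (-1 - 1)/1) + 578500) = 1/((-553/91)*(-4/(-2) - 2*1) + 578500) = 1/((-7*79/91)*(-4*(-½) - 2) + 578500) = 1/(-79*(2 - 2)/13 + 578500) = 1/(-79/13*0 + 578500) = 1/(0 + 578500) = 1/578500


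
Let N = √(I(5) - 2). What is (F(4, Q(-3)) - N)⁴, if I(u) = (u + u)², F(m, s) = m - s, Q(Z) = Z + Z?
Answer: 78404 - 55440*√2 ≈ 0.00010204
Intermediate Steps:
Q(Z) = 2*Z
I(u) = 4*u² (I(u) = (2*u)² = 4*u²)
N = 7*√2 (N = √(4*5² - 2) = √(4*25 - 2) = √(100 - 2) = √98 = 7*√2 ≈ 9.8995)
(F(4, Q(-3)) - N)⁴ = ((4 - 2*(-3)) - 7*√2)⁴ = ((4 - 1*(-6)) - 7*√2)⁴ = ((4 + 6) - 7*√2)⁴ = (10 - 7*√2)⁴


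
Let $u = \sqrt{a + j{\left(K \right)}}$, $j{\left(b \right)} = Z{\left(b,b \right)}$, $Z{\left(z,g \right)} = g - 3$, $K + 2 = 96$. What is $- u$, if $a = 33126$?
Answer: $- \sqrt{33217} \approx -182.26$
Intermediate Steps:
$K = 94$ ($K = -2 + 96 = 94$)
$Z{\left(z,g \right)} = -3 + g$ ($Z{\left(z,g \right)} = g - 3 = -3 + g$)
$j{\left(b \right)} = -3 + b$
$u = \sqrt{33217}$ ($u = \sqrt{33126 + \left(-3 + 94\right)} = \sqrt{33126 + 91} = \sqrt{33217} \approx 182.26$)
$- u = - \sqrt{33217}$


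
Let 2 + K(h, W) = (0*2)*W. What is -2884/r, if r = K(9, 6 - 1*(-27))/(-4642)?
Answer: -6693764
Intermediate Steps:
K(h, W) = -2 (K(h, W) = -2 + (0*2)*W = -2 + 0*W = -2 + 0 = -2)
r = 1/2321 (r = -2/(-4642) = -2*(-1/4642) = 1/2321 ≈ 0.00043085)
-2884/r = -2884/1/2321 = -2884*2321 = -6693764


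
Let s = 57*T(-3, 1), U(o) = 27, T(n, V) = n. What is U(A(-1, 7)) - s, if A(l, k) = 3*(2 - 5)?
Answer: 198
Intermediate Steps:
A(l, k) = -9 (A(l, k) = 3*(-3) = -9)
s = -171 (s = 57*(-3) = -171)
U(A(-1, 7)) - s = 27 - 1*(-171) = 27 + 171 = 198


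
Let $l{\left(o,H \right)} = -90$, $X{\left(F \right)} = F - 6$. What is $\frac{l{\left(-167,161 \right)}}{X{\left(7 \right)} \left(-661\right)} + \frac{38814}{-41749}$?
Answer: $- \frac{21898644}{27596089} \approx -0.79354$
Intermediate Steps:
$X{\left(F \right)} = -6 + F$ ($X{\left(F \right)} = F - 6 = -6 + F$)
$\frac{l{\left(-167,161 \right)}}{X{\left(7 \right)} \left(-661\right)} + \frac{38814}{-41749} = - \frac{90}{\left(-6 + 7\right) \left(-661\right)} + \frac{38814}{-41749} = - \frac{90}{1 \left(-661\right)} + 38814 \left(- \frac{1}{41749}\right) = - \frac{90}{-661} - \frac{38814}{41749} = \left(-90\right) \left(- \frac{1}{661}\right) - \frac{38814}{41749} = \frac{90}{661} - \frac{38814}{41749} = - \frac{21898644}{27596089}$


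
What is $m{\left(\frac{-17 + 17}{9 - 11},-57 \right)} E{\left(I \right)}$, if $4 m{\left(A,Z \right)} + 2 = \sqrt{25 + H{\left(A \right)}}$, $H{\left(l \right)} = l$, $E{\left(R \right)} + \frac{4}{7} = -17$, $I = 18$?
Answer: $- \frac{369}{28} \approx -13.179$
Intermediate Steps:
$E{\left(R \right)} = - \frac{123}{7}$ ($E{\left(R \right)} = - \frac{4}{7} - 17 = - \frac{123}{7}$)
$m{\left(A,Z \right)} = - \frac{1}{2} + \frac{\sqrt{25 + A}}{4}$
$m{\left(\frac{-17 + 17}{9 - 11},-57 \right)} E{\left(I \right)} = \left(- \frac{1}{2} + \frac{\sqrt{25 + \frac{-17 + 17}{9 - 11}}}{4}\right) \left(- \frac{123}{7}\right) = \left(- \frac{1}{2} + \frac{\sqrt{25 + \frac{0}{-2}}}{4}\right) \left(- \frac{123}{7}\right) = \left(- \frac{1}{2} + \frac{\sqrt{25 + 0 \left(- \frac{1}{2}\right)}}{4}\right) \left(- \frac{123}{7}\right) = \left(- \frac{1}{2} + \frac{\sqrt{25 + 0}}{4}\right) \left(- \frac{123}{7}\right) = \left(- \frac{1}{2} + \frac{\sqrt{25}}{4}\right) \left(- \frac{123}{7}\right) = \left(- \frac{1}{2} + \frac{1}{4} \cdot 5\right) \left(- \frac{123}{7}\right) = \left(- \frac{1}{2} + \frac{5}{4}\right) \left(- \frac{123}{7}\right) = \frac{3}{4} \left(- \frac{123}{7}\right) = - \frac{369}{28}$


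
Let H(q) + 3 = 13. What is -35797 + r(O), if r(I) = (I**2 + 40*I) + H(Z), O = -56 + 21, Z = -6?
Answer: -35962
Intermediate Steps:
H(q) = 10 (H(q) = -3 + 13 = 10)
O = -35
r(I) = 10 + I**2 + 40*I (r(I) = (I**2 + 40*I) + 10 = 10 + I**2 + 40*I)
-35797 + r(O) = -35797 + (10 + (-35)**2 + 40*(-35)) = -35797 + (10 + 1225 - 1400) = -35797 - 165 = -35962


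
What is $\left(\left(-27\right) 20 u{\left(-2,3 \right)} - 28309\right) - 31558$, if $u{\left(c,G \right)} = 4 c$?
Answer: $-55547$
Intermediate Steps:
$\left(\left(-27\right) 20 u{\left(-2,3 \right)} - 28309\right) - 31558 = \left(\left(-27\right) 20 \cdot 4 \left(-2\right) - 28309\right) - 31558 = \left(\left(-540\right) \left(-8\right) - 28309\right) - 31558 = \left(4320 - 28309\right) - 31558 = -23989 - 31558 = -55547$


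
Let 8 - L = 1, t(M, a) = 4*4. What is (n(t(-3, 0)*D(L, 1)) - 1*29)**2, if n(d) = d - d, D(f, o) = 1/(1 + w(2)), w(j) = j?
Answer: 841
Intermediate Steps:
t(M, a) = 16
L = 7 (L = 8 - 1*1 = 8 - 1 = 7)
D(f, o) = 1/3 (D(f, o) = 1/(1 + 2) = 1/3)
n(d) = 0
(n(t(-3, 0)*D(L, 1)) - 1*29)**2 = (0 - 1*29)**2 = (0 - 29)**2 = (-29)**2 = 841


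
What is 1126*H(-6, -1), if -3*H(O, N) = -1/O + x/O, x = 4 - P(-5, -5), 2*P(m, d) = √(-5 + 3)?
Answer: 563/3 - 563*I*√2/18 ≈ 187.67 - 44.233*I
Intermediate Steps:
P(m, d) = I*√2/2 (P(m, d) = √(-5 + 3)/2 = √(-2)/2 = (I*√2)/2 = I*√2/2)
x = 4 - I*√2/2 ≈ 4.0 - 0.70711*I
H(O, N) = 1/(3*O) - (4 - I*√2/2)/(3*O) (H(O, N) = -(-1/O + (4 - I*√2/2)/O)/3 = 1/(3*O) - (4 - I*√2/2)/(3*O))
1126*H(-6, -1) = 1126*((⅙)*(-6 + I*√2)/(-6)) = 1126*((⅙)*(-⅙)*(-6 + I*√2)) = 1126*(⅙ - I*√2/36) = 563/3 - 563*I*√2/18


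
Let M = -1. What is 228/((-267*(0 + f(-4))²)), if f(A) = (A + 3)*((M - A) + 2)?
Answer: -76/2225 ≈ -0.034157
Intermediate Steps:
f(A) = (1 - A)*(3 + A) (f(A) = (A + 3)*((-1 - A) + 2) = (3 + A)*(1 - A) = (1 - A)*(3 + A))
228/((-267*(0 + f(-4))²)) = 228/((-267*(0 + (3 - 1*(-4)² - 2*(-4)))²)) = 228/((-267*(0 + (3 - 1*16 + 8))²)) = 228/((-267*(0 + (3 - 16 + 8))²)) = 228/((-267*(0 - 5)²)) = 228/((-267*(-5)²)) = 228/((-267*25)) = 228/(-6675) = 228*(-1/6675) = -76/2225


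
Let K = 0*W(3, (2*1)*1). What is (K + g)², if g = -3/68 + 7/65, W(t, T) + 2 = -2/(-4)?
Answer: 78961/19536400 ≈ 0.0040417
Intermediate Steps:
W(t, T) = -3/2 (W(t, T) = -2 - 2/(-4) = -2 - 2*(-¼) = -2 + ½ = -3/2)
K = 0 (K = 0*(-3/2) = 0)
g = 281/4420 (g = -3*1/68 + 7*(1/65) = -3/68 + 7/65 = 281/4420 ≈ 0.063575)
(K + g)² = (0 + 281/4420)² = (281/4420)² = 78961/19536400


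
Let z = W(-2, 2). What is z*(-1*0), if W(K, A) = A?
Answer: 0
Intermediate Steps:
z = 2
z*(-1*0) = 2*(-1*0) = 2*0 = 0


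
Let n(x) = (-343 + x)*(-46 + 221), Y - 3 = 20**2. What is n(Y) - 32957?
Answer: -22457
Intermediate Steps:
Y = 403 (Y = 3 + 20**2 = 3 + 400 = 403)
n(x) = -60025 + 175*x (n(x) = (-343 + x)*175 = -60025 + 175*x)
n(Y) - 32957 = (-60025 + 175*403) - 32957 = (-60025 + 70525) - 32957 = 10500 - 32957 = -22457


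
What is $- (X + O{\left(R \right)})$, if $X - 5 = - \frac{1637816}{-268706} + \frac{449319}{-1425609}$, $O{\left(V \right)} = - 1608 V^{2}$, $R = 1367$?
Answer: $\frac{191844615361288156258}{63844948659} \approx 3.0049 \cdot 10^{9}$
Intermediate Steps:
$X = \frac{688249829750}{63844948659}$ ($X = 5 + \left(- \frac{1637816}{-268706} + \frac{449319}{-1425609}\right) = 5 + \left(\left(-1637816\right) \left(- \frac{1}{268706}\right) + 449319 \left(- \frac{1}{1425609}\right)\right) = 5 + \left(\frac{818908}{134353} - \frac{149773}{475203}\right) = 5 + \frac{369025086455}{63844948659} = \frac{688249829750}{63844948659} \approx 10.78$)
$- (X + O{\left(R \right)}) = - (\frac{688249829750}{63844948659} - 1608 \cdot 1367^{2}) = - (\frac{688249829750}{63844948659} - 3004851912) = \left(-1\right) \left(- \frac{191844615361288156258}{63844948659}\right) = \frac{191844615361288156258}{63844948659}$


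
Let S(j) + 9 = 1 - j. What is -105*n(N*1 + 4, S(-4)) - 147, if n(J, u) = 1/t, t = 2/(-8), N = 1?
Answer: 273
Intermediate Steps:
t = -¼ (t = 2*(-⅛) = -¼ ≈ -0.25000)
S(j) = -8 - j (S(j) = -9 + (1 - j) = -8 - j)
n(J, u) = -4 (n(J, u) = 1/(-¼) = -4)
-105*n(N*1 + 4, S(-4)) - 147 = -105*(-4) - 147 = 420 - 147 = 273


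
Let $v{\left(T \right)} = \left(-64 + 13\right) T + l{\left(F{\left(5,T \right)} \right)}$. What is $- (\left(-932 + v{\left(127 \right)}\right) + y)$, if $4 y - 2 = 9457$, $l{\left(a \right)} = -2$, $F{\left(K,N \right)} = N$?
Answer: $\frac{20185}{4} \approx 5046.3$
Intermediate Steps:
$y = \frac{9459}{4}$ ($y = \frac{1}{2} + \frac{1}{4} \cdot 9457 = \frac{1}{2} + \frac{9457}{4} = \frac{9459}{4} \approx 2364.8$)
$v{\left(T \right)} = -2 - 51 T$ ($v{\left(T \right)} = \left(-64 + 13\right) T - 2 = - 51 T - 2 = -2 - 51 T$)
$- (\left(-932 + v{\left(127 \right)}\right) + y) = - (\left(-932 - 6479\right) + \frac{9459}{4}) = - (-7411 + \frac{9459}{4}) = \left(-1\right) \left(- \frac{20185}{4}\right) = \frac{20185}{4}$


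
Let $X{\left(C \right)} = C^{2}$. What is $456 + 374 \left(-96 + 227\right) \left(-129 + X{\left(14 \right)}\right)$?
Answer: $3283054$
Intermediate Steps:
$456 + 374 \left(-96 + 227\right) \left(-129 + X{\left(14 \right)}\right) = 456 + 374 \left(-96 + 227\right) \left(-129 + 14^{2}\right) = 456 + 374 \cdot 131 \left(-129 + 196\right) = 456 + 374 \cdot 131 \cdot 67 = 456 + 374 \cdot 8777 = 456 + 3282598 = 3283054$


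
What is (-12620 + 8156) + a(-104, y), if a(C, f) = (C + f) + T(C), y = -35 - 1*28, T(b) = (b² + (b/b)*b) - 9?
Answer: 6072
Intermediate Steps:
T(b) = -9 + b + b² (T(b) = (b² + 1*b) - 9 = (b² + b) - 9 = (b + b²) - 9 = -9 + b + b²)
y = -63 (y = -35 - 28 = -63)
a(C, f) = -9 + f + C² + 2*C (a(C, f) = (C + f) + (-9 + C + C²) = -9 + f + C² + 2*C)
(-12620 + 8156) + a(-104, y) = (-12620 + 8156) + (-9 - 63 + (-104)² + 2*(-104)) = -4464 + (-9 - 63 + 10816 - 208) = -4464 + 10536 = 6072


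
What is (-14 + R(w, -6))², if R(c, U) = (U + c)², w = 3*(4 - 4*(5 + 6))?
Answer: 251603044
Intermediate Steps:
w = -120 (w = 3*(4 - 4*11) = 3*(4 - 44) = 3*(-40) = -120)
(-14 + R(w, -6))² = (-14 + (-6 - 120)²)² = (-14 + (-126)²)² = (-14 + 15876)² = 15862² = 251603044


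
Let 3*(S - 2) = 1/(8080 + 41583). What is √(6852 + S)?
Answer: √152143187566323/148989 ≈ 82.789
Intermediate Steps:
S = 297979/148989 (S = 2 + 1/(3*(8080 + 41583)) = 2 + (⅓)/49663 = 2 + (⅓)*(1/49663) = 2 + 1/148989 = 297979/148989 ≈ 2.0000)
√(6852 + S) = √(6852 + 297979/148989) = √(1021170607/148989) = √152143187566323/148989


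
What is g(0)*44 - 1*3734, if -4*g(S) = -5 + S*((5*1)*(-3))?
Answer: -3679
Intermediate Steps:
g(S) = 5/4 + 15*S/4 (g(S) = -(-5 + S*((5*1)*(-3)))/4 = -(-5 + S*(5*(-3)))/4 = -(-5 + S*(-15))/4 = -(-5 - 15*S)/4 = 5/4 + 15*S/4)
g(0)*44 - 1*3734 = (5/4 + (15/4)*0)*44 - 1*3734 = (5/4 + 0)*44 - 3734 = (5/4)*44 - 3734 = 55 - 3734 = -3679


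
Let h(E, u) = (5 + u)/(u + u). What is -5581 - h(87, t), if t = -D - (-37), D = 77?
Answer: -89303/16 ≈ -5581.4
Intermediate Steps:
t = -40 (t = -1*77 - (-37) = -77 - 1*(-37) = -77 + 37 = -40)
h(E, u) = (5 + u)/(2*u) (h(E, u) = (5 + u)/((2*u)) = (5 + u)*(1/(2*u)) = (5 + u)/(2*u))
-5581 - h(87, t) = -5581 - (5 - 40)/(2*(-40)) = -5581 - (-1)*(-35)/(2*40) = -5581 - 1*7/16 = -5581 - 7/16 = -89303/16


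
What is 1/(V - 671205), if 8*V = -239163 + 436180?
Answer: -8/5172623 ≈ -1.5466e-6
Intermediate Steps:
V = 197017/8 (V = (-239163 + 436180)/8 = (⅛)*197017 = 197017/8 ≈ 24627.)
1/(V - 671205) = 1/(197017/8 - 671205) = 1/(-5172623/8) = -8/5172623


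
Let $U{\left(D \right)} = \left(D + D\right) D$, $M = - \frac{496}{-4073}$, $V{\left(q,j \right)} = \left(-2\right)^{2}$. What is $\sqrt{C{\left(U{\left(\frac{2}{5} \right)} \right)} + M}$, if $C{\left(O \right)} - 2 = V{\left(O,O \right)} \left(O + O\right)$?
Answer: $\frac{\sqrt{1941688706}}{20365} \approx 2.1637$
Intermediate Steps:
$V{\left(q,j \right)} = 4$
$M = \frac{496}{4073}$ ($M = \left(-496\right) \left(- \frac{1}{4073}\right) = \frac{496}{4073} \approx 0.12178$)
$U{\left(D \right)} = 2 D^{2}$ ($U{\left(D \right)} = 2 D D = 2 D^{2}$)
$C{\left(O \right)} = 2 + 8 O$ ($C{\left(O \right)} = 2 + 4 \left(O + O\right) = 2 + 4 \cdot 2 O = 2 + 8 O$)
$\sqrt{C{\left(U{\left(\frac{2}{5} \right)} \right)} + M} = \sqrt{\left(2 + 8 \cdot 2 \left(\frac{2}{5}\right)^{2}\right) + \frac{496}{4073}} = \sqrt{\left(2 + 8 \cdot 2 \cdot \frac{4}{25}\right) + \frac{496}{4073}} = \sqrt{\left(2 + 8 \cdot \frac{8}{25}\right) + \frac{496}{4073}} = \sqrt{\left(2 + \frac{64}{25}\right) + \frac{496}{4073}} = \sqrt{\frac{114}{25} + \frac{496}{4073}} = \sqrt{\frac{476722}{101825}} = \frac{\sqrt{1941688706}}{20365}$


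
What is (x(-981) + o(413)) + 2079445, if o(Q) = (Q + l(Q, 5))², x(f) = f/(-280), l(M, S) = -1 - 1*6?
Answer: 628399661/280 ≈ 2.2443e+6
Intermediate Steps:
l(M, S) = -7 (l(M, S) = -1 - 6 = -7)
x(f) = -f/280 (x(f) = f*(-1/280) = -f/280)
o(Q) = (-7 + Q)² (o(Q) = (Q - 7)² = (-7 + Q)²)
(x(-981) + o(413)) + 2079445 = (-1/280*(-981) + (-7 + 413)²) + 2079445 = (981/280 + 406²) + 2079445 = (981/280 + 164836) + 2079445 = 46155061/280 + 2079445 = 628399661/280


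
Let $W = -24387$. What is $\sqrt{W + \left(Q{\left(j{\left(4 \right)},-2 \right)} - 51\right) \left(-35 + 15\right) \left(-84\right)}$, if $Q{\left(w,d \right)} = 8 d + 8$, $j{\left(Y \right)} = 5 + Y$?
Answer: $3 i \sqrt{13723} \approx 351.44 i$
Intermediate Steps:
$Q{\left(w,d \right)} = 8 + 8 d$
$\sqrt{W + \left(Q{\left(j{\left(4 \right)},-2 \right)} - 51\right) \left(-35 + 15\right) \left(-84\right)} = \sqrt{-24387 + \left(\left(8 + 8 \left(-2\right)\right) - 51\right) \left(-35 + 15\right) \left(-84\right)} = \sqrt{-24387 + \left(\left(8 - 16\right) - 51\right) \left(-20\right) \left(-84\right)} = \sqrt{-24387 + \left(-8 - 51\right) \left(-20\right) \left(-84\right)} = \sqrt{-24387 + \left(-59\right) \left(-20\right) \left(-84\right)} = \sqrt{-24387 + 1180 \left(-84\right)} = \sqrt{-24387 - 99120} = \sqrt{-123507} = 3 i \sqrt{13723}$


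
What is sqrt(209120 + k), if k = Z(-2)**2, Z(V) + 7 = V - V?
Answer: 3*sqrt(23241) ≈ 457.35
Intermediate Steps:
Z(V) = -7 (Z(V) = -7 + (V - V) = -7 + 0 = -7)
k = 49 (k = (-7)**2 = 49)
sqrt(209120 + k) = sqrt(209120 + 49) = sqrt(209169) = 3*sqrt(23241)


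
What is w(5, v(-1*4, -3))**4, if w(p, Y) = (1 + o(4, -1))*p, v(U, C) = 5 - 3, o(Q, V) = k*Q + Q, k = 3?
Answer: 52200625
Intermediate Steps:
o(Q, V) = 4*Q (o(Q, V) = 3*Q + Q = 4*Q)
v(U, C) = 2
w(p, Y) = 17*p (w(p, Y) = (1 + 4*4)*p = (1 + 16)*p = 17*p)
w(5, v(-1*4, -3))**4 = (17*5)**4 = 85**4 = 52200625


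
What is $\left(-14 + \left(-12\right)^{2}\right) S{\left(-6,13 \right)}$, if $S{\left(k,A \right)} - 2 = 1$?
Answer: $390$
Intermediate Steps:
$S{\left(k,A \right)} = 3$ ($S{\left(k,A \right)} = 2 + 1 = 3$)
$\left(-14 + \left(-12\right)^{2}\right) S{\left(-6,13 \right)} = \left(-14 + \left(-12\right)^{2}\right) 3 = \left(-14 + 144\right) 3 = 130 \cdot 3 = 390$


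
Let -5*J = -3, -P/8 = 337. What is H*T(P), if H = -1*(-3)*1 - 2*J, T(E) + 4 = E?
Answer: -4860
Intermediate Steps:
P = -2696 (P = -8*337 = -2696)
J = ⅗ (J = -⅕*(-3) = ⅗ ≈ 0.60000)
T(E) = -4 + E
H = 9/5 (H = -1*(-3)*1 - 2*⅗ = 3*1 - 6/5 = 3 - 6/5 = 9/5 ≈ 1.8000)
H*T(P) = 9*(-4 - 2696)/5 = (9/5)*(-2700) = -4860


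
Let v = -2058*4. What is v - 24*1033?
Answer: -33024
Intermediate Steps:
v = -8232 (v = -1029*8 = -8232)
v - 24*1033 = -8232 - 24*1033 = -8232 - 24792 = -33024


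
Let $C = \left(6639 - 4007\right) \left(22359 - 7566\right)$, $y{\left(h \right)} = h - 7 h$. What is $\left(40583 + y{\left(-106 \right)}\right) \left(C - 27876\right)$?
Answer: $1603719998700$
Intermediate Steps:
$y{\left(h \right)} = - 6 h$
$C = 38935176$ ($C = 2632 \cdot 14793 = 38935176$)
$\left(40583 + y{\left(-106 \right)}\right) \left(C - 27876\right) = \left(40583 - -636\right) \left(38935176 - 27876\right) = \left(40583 + 636\right) 38907300 = 41219 \cdot 38907300 = 1603719998700$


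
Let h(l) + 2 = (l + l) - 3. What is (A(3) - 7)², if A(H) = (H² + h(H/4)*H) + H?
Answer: 121/4 ≈ 30.250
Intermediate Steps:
h(l) = -5 + 2*l (h(l) = -2 + ((l + l) - 3) = -2 + (2*l - 3) = -2 + (-3 + 2*l) = -5 + 2*l)
A(H) = H + H² + H*(-5 + H/2) (A(H) = (H² + (-5 + 2*(H/4))*H) + H = (H² + (-5 + H/2)*H) + H = (H² + H*(-5 + H/2)) + H = H + H² + H*(-5 + H/2))
(A(3) - 7)² = ((½)*3*(-8 + 3*3) - 7)² = ((½)*3*(-8 + 9) - 7)² = ((½)*3*1 - 7)² = (3/2 - 7)² = (-11/2)² = 121/4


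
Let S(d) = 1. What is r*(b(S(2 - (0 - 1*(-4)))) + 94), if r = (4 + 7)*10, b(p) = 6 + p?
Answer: 11110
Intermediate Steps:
r = 110 (r = 11*10 = 110)
r*(b(S(2 - (0 - 1*(-4)))) + 94) = 110*((6 + 1) + 94) = 110*(7 + 94) = 110*101 = 11110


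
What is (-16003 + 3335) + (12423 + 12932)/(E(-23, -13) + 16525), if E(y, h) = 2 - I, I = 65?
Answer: -208515261/16462 ≈ -12666.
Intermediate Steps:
E(y, h) = -63 (E(y, h) = 2 - 1*65 = 2 - 65 = -63)
(-16003 + 3335) + (12423 + 12932)/(E(-23, -13) + 16525) = (-16003 + 3335) + (12423 + 12932)/(-63 + 16525) = -12668 + 25355/16462 = -208515261/16462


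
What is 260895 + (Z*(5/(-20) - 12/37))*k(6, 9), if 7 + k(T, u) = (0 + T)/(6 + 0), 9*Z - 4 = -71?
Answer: 57912995/222 ≈ 2.6087e+5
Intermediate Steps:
Z = -67/9 (Z = 4/9 + (1/9)*(-71) = 4/9 - 71/9 = -67/9 ≈ -7.4444)
k(T, u) = -7 + T/6 (k(T, u) = -7 + (0 + T)/(6 + 0) = -7 + T/6)
260895 + (Z*(5/(-20) - 12/37))*k(6, 9) = 260895 + (-67*(5/(-20) - 12/37)/9)*(-7 + (1/6)*6) = 260895 + (-67*(5*(-1/20) - 12*1/37)/9)*(-7 + 1) = 260895 - 67*(-1/4 - 12/37)/9*(-6) = 260895 - 67/9*(-85/148)*(-6) = 260895 + (5695/1332)*(-6) = 260895 - 5695/222 = 57912995/222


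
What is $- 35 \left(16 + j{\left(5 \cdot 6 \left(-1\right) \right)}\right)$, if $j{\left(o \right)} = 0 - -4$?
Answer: $-700$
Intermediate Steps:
$j{\left(o \right)} = 4$ ($j{\left(o \right)} = 0 + 4 = 4$)
$- 35 \left(16 + j{\left(5 \cdot 6 \left(-1\right) \right)}\right) = - 35 \left(16 + 4\right) = \left(-35\right) 20 = -700$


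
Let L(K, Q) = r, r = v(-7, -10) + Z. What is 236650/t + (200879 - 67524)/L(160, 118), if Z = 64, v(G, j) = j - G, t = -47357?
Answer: 6300857085/2888777 ≈ 2181.1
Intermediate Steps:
r = 61 (r = (-10 - 1*(-7)) + 64 = (-10 + 7) + 64 = -3 + 64 = 61)
L(K, Q) = 61
236650/t + (200879 - 67524)/L(160, 118) = 236650/(-47357) + (200879 - 67524)/61 = 236650*(-1/47357) + 133355*(1/61) = -236650/47357 + 133355/61 = 6300857085/2888777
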